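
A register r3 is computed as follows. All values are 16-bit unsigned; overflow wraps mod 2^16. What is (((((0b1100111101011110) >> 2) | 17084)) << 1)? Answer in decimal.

59390

0b1100111101011110 = 1100111101011110
→ >> 2 → 0011001111010111 = 13271
17084 = 0100001010111100
→ | → 0111001111111111 = 29695
→ << 1 (mod 2^16) → 1110011111111110 = 59390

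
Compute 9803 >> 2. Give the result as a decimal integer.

2450

9803 = 10011001001011
shift right by 2 → 00100110010010 = 2450
(equivalently, floor(9803 / 4))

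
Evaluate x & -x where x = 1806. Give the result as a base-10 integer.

2

x = 11100001110 = 1806
-x (two's complement) = …00011110010
AND   = 00000000010 = 2
(x & -x isolates the lowest set bit of x.)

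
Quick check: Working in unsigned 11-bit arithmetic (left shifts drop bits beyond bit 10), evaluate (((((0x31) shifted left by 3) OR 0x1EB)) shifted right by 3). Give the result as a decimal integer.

0x31 = 00000110001
→ shifted left by 3 (mod 2^11) → 00110001000 = 392
0x1EB = 00111101011
→ OR → 00111101011 = 491
→ shifted right by 3 → 00000111101 = 61

61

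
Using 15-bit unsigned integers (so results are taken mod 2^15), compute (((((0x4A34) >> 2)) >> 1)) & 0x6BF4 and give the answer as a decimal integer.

0x4A34 = 100101000110100
→ >> 2 → 001001010001101 = 4749
→ >> 1 → 000100101000110 = 2374
0x6BF4 = 110101111110100
→ & → 000100101000100 = 2372

2372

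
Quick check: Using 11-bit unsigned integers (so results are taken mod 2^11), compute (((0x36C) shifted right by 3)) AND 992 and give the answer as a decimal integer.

0x36C = 01101101100
→ shifted right by 3 → 00001101101 = 109
992 = 01111100000
→ AND → 00001100000 = 96

96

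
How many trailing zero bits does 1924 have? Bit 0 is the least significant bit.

1924 = 11110000100
Trailing zeros: 2, so the lowest set bit is bit 2 (value 4).

2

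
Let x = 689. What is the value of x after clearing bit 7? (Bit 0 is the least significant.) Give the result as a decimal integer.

x = 01010110001
bit 7 is currently 1; clear it via x & ~(1 << 7) = x & ~128
→ 01000110001 = 561

561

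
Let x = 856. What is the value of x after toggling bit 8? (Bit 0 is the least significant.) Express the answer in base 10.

600

x = 1101011000
bit 8 is currently 1; toggle it via x ^ (1 << 8) = x ^ 256
→ 1001011000 = 600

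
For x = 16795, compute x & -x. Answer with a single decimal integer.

1

x = 100000110011011 = 16795
-x (two's complement) = …011111001100101
AND   = 000000000000001 = 1
(x & -x isolates the lowest set bit of x.)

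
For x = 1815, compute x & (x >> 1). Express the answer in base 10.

x = 11100010111 = 1815
x>>1 = 01110001011
AND  = 01100000011 = 771
(x & (x >> 1) has a 1 wherever x has two consecutive 1 bits.)

771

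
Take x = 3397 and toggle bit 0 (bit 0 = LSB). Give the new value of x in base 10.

3396

x = 0110101000101
bit 0 is currently 1; toggle it via x ^ (1 << 0) = x ^ 1
→ 0110101000100 = 3396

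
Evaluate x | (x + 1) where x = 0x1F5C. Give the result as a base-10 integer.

8029

x = 1111101011100 = 8028
x + 1 = 1111101011101
OR    = 1111101011101 = 8029
(x | (x + 1) sets the lowest cleared bit.)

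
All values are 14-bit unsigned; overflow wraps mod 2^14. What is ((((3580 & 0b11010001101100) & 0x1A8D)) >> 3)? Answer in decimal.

1

3580 = 00110111111100
0b11010001101100 = 11010001101100
→ & → 00010001101100 = 1132
0x1A8D = 01101010001101
→ & → 00000000001100 = 12
→ >> 3 → 00000000000001 = 1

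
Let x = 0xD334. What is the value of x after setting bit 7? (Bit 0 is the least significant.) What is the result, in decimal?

x = 1101001100110100
bit 7 is currently 0; set it via x | (1 << 7) = x | 128
→ 1101001110110100 = 54196

54196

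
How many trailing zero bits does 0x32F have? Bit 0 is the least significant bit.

0x32F = 1100101111
Trailing zeros: 0, so the lowest set bit is bit 0 (value 1).

0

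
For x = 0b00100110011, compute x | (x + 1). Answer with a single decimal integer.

x = 100110011 = 307
x + 1 = 100110100
OR    = 100110111 = 311
(x | (x + 1) sets the lowest cleared bit.)

311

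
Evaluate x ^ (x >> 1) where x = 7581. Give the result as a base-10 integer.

x = 1110110011101 = 7581
x>>1 = 0111011001110
XOR  = 1001101010011 = 4947
(x ^ (x >> 1) gives the standard binary-reflected Gray code of x.)

4947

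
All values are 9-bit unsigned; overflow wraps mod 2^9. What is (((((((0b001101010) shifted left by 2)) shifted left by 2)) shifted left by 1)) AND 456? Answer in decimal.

0b001101010 = 001101010
→ shifted left by 2 (mod 2^9) → 110101000 = 424
→ shifted left by 2 (mod 2^9) → 010100000 = 160
→ shifted left by 1 (mod 2^9) → 101000000 = 320
456 = 111001000
→ AND → 101000000 = 320

320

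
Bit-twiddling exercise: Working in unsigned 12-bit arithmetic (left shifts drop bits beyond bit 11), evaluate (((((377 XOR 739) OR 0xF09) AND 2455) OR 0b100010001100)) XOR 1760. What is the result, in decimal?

3967

377 = 000101111001
739 = 001011100011
→ XOR → 001110011010 = 922
0xF09 = 111100001001
→ OR → 111110011011 = 3995
2455 = 100110010111
→ AND → 100110010011 = 2451
0b100010001100 = 100010001100
→ OR → 100110011111 = 2463
1760 = 011011100000
→ XOR → 111101111111 = 3967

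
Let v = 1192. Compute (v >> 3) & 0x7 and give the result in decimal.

5

v = 10010101000
Shift right by 3: 10010101
Mask low 3 bits: 101 = 5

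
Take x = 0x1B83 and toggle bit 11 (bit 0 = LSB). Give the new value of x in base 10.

x = 1101110000011
bit 11 is currently 1; toggle it via x ^ (1 << 11) = x ^ 2048
→ 1001110000011 = 4995

4995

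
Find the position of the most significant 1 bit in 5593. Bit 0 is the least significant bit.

5593 = 1010111011001
The topmost 1 is at position 12 (since 2^12 = 4096 ≤ 5593 < 8192).

12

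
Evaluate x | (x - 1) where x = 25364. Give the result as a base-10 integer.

x = 110001100010100 = 25364
x - 1 = 110001100010011
OR    = 110001100010111 = 25367
(x | (x - 1) sets all bits below the lowest set bit.)

25367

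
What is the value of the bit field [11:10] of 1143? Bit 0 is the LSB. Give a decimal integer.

1

v = 0010001110111
Shift right by 10: 001
Mask low 2 bits: 01 = 1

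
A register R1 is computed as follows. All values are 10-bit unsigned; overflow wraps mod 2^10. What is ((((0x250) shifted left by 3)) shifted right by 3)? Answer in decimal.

80

0x250 = 1001010000
→ shifted left by 3 (mod 2^10) → 1010000000 = 640
→ shifted right by 3 → 0001010000 = 80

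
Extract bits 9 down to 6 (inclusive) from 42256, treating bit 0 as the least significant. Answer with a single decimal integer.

4

v = 1010010100010000
Shift right by 6: 1010010100
Mask low 4 bits: 0100 = 4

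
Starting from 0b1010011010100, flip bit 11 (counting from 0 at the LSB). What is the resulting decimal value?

7380

x = 1010011010100
bit 11 is currently 0; toggle it via x ^ (1 << 11) = x ^ 2048
→ 1110011010100 = 7380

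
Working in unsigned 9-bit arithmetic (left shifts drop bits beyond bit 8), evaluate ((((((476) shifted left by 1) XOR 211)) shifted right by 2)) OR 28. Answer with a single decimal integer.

476 = 111011100
→ shifted left by 1 (mod 2^9) → 110111000 = 440
211 = 011010011
→ XOR → 101101011 = 363
→ shifted right by 2 → 001011010 = 90
28 = 000011100
→ OR → 001011110 = 94

94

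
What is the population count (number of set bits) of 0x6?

0x6 = 110
Count the 1s: 1 + 1 = 2

2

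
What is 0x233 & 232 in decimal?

32

0x233 = 1000110011
232 = 0011101000
AND → 0000100000 = 32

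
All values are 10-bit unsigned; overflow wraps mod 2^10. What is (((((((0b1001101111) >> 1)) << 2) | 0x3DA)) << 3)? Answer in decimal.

752

0b1001101111 = 1001101111
→ >> 1 → 0100110111 = 311
→ << 2 (mod 2^10) → 0011011100 = 220
0x3DA = 1111011010
→ | → 1111011110 = 990
→ << 3 (mod 2^10) → 1011110000 = 752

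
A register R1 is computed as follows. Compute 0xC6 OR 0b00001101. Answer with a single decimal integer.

0xC6 = 11000110
b = 00001101
 OR → 11001111 = 207

207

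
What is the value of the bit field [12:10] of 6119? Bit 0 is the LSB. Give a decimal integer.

v = 001011111100111
Shift right by 10: 00101
Mask low 3 bits: 101 = 5

5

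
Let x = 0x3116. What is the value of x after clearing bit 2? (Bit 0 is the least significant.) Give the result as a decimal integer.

12562

x = 11000100010110
bit 2 is currently 1; clear it via x & ~(1 << 2) = x & ~4
→ 11000100010010 = 12562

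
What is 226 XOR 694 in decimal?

596

226 = 0011100010
694 = 1010110110
XOR → 1001010100 = 596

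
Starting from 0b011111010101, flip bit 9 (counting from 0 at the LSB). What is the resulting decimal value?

x = 011111010101
bit 9 is currently 1; toggle it via x ^ (1 << 9) = x ^ 512
→ 010111010101 = 1493

1493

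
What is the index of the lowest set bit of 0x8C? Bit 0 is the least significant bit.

0x8C = 10001100
Trailing zeros: 2, so the lowest set bit is bit 2 (value 4).

2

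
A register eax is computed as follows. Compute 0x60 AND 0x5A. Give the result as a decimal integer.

0x60 = 1100000
0x5A = 1011010
AND → 1000000 = 64

64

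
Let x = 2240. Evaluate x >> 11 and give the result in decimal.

1

2240 = 100011000000
shift right by 11 → 000000000001 = 1
(equivalently, floor(2240 / 2048))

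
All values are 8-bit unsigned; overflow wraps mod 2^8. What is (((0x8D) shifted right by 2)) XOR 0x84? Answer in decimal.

167

0x8D = 10001101
→ shifted right by 2 → 00100011 = 35
0x84 = 10000100
→ XOR → 10100111 = 167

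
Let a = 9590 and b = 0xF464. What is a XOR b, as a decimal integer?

9590 = 0010010101110110
0xF464 = 1111010001100100
XOR → 1101000100010010 = 53522

53522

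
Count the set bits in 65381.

65381 = 1111111101100101
Count the 1s: 1 + 1 + 1 + 1 + 1 + 1 + 1 + 1 + 1 + 1 + 1 + 1 = 12

12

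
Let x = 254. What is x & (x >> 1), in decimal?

126

x = 11111110 = 254
x>>1 = 01111111
AND  = 01111110 = 126
(x & (x >> 1) has a 1 wherever x has two consecutive 1 bits.)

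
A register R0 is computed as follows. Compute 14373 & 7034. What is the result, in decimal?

14373 = 11100000100101
7034 = 01101101111010
AND → 01100000100000 = 6176

6176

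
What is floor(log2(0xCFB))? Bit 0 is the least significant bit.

11

0xCFB = 110011111011
The topmost 1 is at position 11 (since 2^11 = 2048 ≤ 3323 < 4096).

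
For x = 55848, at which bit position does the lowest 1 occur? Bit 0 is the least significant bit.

3

55848 = 1101101000101000
Trailing zeros: 3, so the lowest set bit is bit 3 (value 8).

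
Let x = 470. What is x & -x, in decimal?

x = 111010110 = 470
-x (two's complement) = …000101010
AND   = 000000010 = 2
(x & -x isolates the lowest set bit of x.)

2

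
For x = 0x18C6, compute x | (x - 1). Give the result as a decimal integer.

x = 1100011000110 = 6342
x - 1 = 1100011000101
OR    = 1100011000111 = 6343
(x | (x - 1) sets all bits below the lowest set bit.)

6343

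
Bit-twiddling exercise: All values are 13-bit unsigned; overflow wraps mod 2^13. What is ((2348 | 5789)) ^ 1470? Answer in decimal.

6659

2348 = 0100100101100
5789 = 1011010011101
→ | → 1111110111101 = 8125
1470 = 0010110111110
→ ^ → 1101000000011 = 6659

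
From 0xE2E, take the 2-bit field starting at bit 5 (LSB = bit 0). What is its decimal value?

1

v = 0111000101110
Shift right by 5: 01110001
Mask low 2 bits: 01 = 1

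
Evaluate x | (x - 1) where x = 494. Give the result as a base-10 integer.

x = 111101110 = 494
x - 1 = 111101101
OR    = 111101111 = 495
(x | (x - 1) sets all bits below the lowest set bit.)

495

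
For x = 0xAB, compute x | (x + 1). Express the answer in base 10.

x = 10101011 = 171
x + 1 = 10101100
OR    = 10101111 = 175
(x | (x + 1) sets the lowest cleared bit.)

175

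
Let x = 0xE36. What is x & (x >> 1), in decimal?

1554

x = 111000110110 = 3638
x>>1 = 011100011011
AND  = 011000010010 = 1554
(x & (x >> 1) has a 1 wherever x has two consecutive 1 bits.)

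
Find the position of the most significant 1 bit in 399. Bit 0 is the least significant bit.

399 = 110001111
The topmost 1 is at position 8 (since 2^8 = 256 ≤ 399 < 512).

8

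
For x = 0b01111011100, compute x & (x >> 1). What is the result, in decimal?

x = 1111011100 = 988
x>>1 = 0111101110
AND  = 0111001100 = 460
(x & (x >> 1) has a 1 wherever x has two consecutive 1 bits.)

460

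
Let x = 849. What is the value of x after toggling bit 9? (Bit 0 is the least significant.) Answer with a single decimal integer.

337

x = 001101010001
bit 9 is currently 1; toggle it via x ^ (1 << 9) = x ^ 512
→ 000101010001 = 337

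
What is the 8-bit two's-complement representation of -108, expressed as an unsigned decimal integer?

148

108 in 8 bits: 01101100
Invert: 10010011
Add 1:  10010100 = 148
(Check: 2^8 - 108 = 256 - 108 = 148.)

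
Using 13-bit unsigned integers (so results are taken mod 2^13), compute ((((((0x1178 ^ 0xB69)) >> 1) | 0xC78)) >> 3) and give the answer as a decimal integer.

431

0x1178 = 1000101111000
0xB69 = 0101101101001
→ ^ → 1101000010001 = 6673
→ >> 1 → 0110100001000 = 3336
0xC78 = 0110001111000
→ | → 0110101111000 = 3448
→ >> 3 → 0000110101111 = 431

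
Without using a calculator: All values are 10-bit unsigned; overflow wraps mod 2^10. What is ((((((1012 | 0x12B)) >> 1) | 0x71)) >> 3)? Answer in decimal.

1012 = 1111110100
0x12B = 0100101011
→ | → 1111111111 = 1023
→ >> 1 → 0111111111 = 511
0x71 = 0001110001
→ | → 0111111111 = 511
→ >> 3 → 0000111111 = 63

63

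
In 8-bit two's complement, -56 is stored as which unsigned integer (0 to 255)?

200

56 in 8 bits: 00111000
Invert: 11000111
Add 1:  11001000 = 200
(Check: 2^8 - 56 = 256 - 56 = 200.)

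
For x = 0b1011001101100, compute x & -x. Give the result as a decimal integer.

4

x = 1011001101100 = 5740
-x (two's complement) = …0100110010100
AND   = 0000000000100 = 4
(x & -x isolates the lowest set bit of x.)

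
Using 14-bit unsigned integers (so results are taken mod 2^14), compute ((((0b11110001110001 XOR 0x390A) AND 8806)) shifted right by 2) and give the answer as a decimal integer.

24

0b11110001110001 = 11110001110001
0x390A = 11100100001010
→ XOR → 00010101111011 = 1403
8806 = 10001001100110
→ AND → 00000001100010 = 98
→ shifted right by 2 → 00000000011000 = 24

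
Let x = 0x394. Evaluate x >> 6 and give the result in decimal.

14

0x394 = 1110010100
shift right by 6 → 0000001110 = 14
(equivalently, floor(916 / 64))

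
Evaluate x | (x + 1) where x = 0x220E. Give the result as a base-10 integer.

x = 10001000001110 = 8718
x + 1 = 10001000001111
OR    = 10001000001111 = 8719
(x | (x + 1) sets the lowest cleared bit.)

8719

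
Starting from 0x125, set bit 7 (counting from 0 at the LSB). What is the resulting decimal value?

x = 00000100100101
bit 7 is currently 0; set it via x | (1 << 7) = x | 128
→ 00000110100101 = 421

421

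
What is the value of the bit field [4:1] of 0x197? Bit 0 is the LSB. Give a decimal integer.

v = 110010111
Shift right by 1: 11001011
Mask low 4 bits: 1011 = 11

11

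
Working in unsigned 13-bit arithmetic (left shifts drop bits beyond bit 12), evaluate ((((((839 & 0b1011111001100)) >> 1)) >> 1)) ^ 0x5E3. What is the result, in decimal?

839 = 0001101000111
0b1011111001100 = 1011111001100
→ & → 0001101000100 = 836
→ >> 1 → 0000110100010 = 418
→ >> 1 → 0000011010001 = 209
0x5E3 = 0010111100011
→ ^ → 0010100110010 = 1330

1330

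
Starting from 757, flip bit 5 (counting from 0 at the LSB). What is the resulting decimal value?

725

x = 01011110101
bit 5 is currently 1; toggle it via x ^ (1 << 5) = x ^ 32
→ 01011010101 = 725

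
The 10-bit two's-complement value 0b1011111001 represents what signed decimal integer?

-263

pattern = 1011111001 (MSB is 1 ⇒ negative)
Invert: 0100000110, add 1 → 0100000111 = 263, so the value is -263.
(Equivalently: 761 - 2^10 = 761 - 1024 = -263.)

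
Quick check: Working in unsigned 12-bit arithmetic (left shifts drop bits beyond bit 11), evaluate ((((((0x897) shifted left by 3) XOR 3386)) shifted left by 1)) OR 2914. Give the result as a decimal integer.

2918

0x897 = 100010010111
→ shifted left by 3 (mod 2^12) → 010010111000 = 1208
3386 = 110100111010
→ XOR → 100110000010 = 2434
→ shifted left by 1 (mod 2^12) → 001100000100 = 772
2914 = 101101100010
→ OR → 101101100110 = 2918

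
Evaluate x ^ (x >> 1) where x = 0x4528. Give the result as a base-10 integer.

26556

x = 100010100101000 = 17704
x>>1 = 010001010010100
XOR  = 110011110111100 = 26556
(x ^ (x >> 1) gives the standard binary-reflected Gray code of x.)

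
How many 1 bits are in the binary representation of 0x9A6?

0x9A6 = 100110100110
Count the 1s: 1 + 1 + 1 + 1 + 1 + 1 = 6

6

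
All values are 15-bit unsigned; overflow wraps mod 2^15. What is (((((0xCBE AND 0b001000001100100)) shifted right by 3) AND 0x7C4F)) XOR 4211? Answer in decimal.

0xCBE = 000110010111110
0b001000001100100 = 001000001100100
→ AND → 000000000100100 = 36
→ shifted right by 3 → 000000000000100 = 4
0x7C4F = 111110001001111
→ AND → 000000000000100 = 4
4211 = 001000001110011
→ XOR → 001000001110111 = 4215

4215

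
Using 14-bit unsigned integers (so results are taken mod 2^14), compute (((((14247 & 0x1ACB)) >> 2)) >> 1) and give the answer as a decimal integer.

14247 = 11011110100111
0x1ACB = 01101011001011
→ & → 01001010000011 = 4739
→ >> 2 → 00010010100000 = 1184
→ >> 1 → 00001001010000 = 592

592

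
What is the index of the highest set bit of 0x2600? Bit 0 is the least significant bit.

0x2600 = 10011000000000
The topmost 1 is at position 13 (since 2^13 = 8192 ≤ 9728 < 16384).

13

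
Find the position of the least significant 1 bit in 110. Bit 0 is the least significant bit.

1

110 = 1101110
Trailing zeros: 1, so the lowest set bit is bit 1 (value 2).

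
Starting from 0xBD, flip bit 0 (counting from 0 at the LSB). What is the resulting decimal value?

x = 10111101
bit 0 is currently 1; toggle it via x ^ (1 << 0) = x ^ 1
→ 10111100 = 188

188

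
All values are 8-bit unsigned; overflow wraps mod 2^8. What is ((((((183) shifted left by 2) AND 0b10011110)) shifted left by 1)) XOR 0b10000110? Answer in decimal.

183 = 10110111
→ shifted left by 2 (mod 2^8) → 11011100 = 220
0b10011110 = 10011110
→ AND → 10011100 = 156
→ shifted left by 1 (mod 2^8) → 00111000 = 56
0b10000110 = 10000110
→ XOR → 10111110 = 190

190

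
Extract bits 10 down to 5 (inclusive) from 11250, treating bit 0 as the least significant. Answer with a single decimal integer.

31

v = 10101111110010
Shift right by 5: 101011111
Mask low 6 bits: 011111 = 31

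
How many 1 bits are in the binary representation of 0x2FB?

8

0x2FB = 1011111011
Count the 1s: 1 + 1 + 1 + 1 + 1 + 1 + 1 + 1 = 8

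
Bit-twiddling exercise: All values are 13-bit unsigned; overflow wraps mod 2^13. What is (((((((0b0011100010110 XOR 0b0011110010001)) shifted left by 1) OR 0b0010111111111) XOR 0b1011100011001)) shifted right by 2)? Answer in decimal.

1209

0b0011100010110 = 0011100010110
0b0011110010001 = 0011110010001
→ XOR → 0000010000111 = 135
→ shifted left by 1 (mod 2^13) → 0000100001110 = 270
0b0010111111111 = 0010111111111
→ OR → 0010111111111 = 1535
0b1011100011001 = 1011100011001
→ XOR → 1001011100110 = 4838
→ shifted right by 2 → 0010010111001 = 1209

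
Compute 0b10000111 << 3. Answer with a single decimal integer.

x = 00010000111
shift left by 3 → 10000111000 = 1080
(equivalently, 135 × 2^3 = 135 × 8)

1080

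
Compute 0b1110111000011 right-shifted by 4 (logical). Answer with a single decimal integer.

x = 1110111000011
shift right by 4 → 0000111011100 = 476
(equivalently, floor(7619 / 16))

476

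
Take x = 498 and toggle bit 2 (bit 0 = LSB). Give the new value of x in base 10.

502

x = 0111110010
bit 2 is currently 0; toggle it via x ^ (1 << 2) = x ^ 4
→ 0111110110 = 502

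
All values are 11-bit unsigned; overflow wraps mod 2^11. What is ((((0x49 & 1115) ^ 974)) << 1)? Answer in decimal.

0x49 = 00001001001
1115 = 10001011011
→ & → 00001001001 = 73
974 = 01111001110
→ ^ → 01110000111 = 903
→ << 1 (mod 2^11) → 11100001110 = 1806

1806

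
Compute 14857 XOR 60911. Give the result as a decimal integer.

14857 = 0011101000001001
60911 = 1110110111101111
XOR → 1101011111100110 = 55270

55270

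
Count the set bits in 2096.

2096 = 100000110000
Count the 1s: 1 + 1 + 1 = 3

3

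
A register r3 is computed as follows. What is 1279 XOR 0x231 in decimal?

1279 = 10011111111
0x231 = 01000110001
XOR → 11011001110 = 1742

1742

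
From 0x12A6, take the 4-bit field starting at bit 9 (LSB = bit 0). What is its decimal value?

9

v = 1001010100110
Shift right by 9: 1001
Mask low 4 bits: 1001 = 9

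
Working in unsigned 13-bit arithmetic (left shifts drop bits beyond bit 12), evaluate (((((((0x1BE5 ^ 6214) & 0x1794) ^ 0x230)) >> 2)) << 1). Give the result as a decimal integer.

0x1BE5 = 1101111100101
6214 = 1100001000110
→ ^ → 0001110100011 = 931
0x1794 = 1011110010100
→ & → 0001110000000 = 896
0x230 = 0001000110000
→ ^ → 0000110110000 = 432
→ >> 2 → 0000001101100 = 108
→ << 1 (mod 2^13) → 0000011011000 = 216

216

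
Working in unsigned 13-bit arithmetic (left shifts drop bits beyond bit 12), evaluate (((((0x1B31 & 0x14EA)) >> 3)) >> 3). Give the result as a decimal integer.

0x1B31 = 1101100110001
0x14EA = 1010011101010
→ & → 1000000100000 = 4128
→ >> 3 → 0001000000100 = 516
→ >> 3 → 0000001000000 = 64

64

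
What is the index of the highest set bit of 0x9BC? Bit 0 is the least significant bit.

11

0x9BC = 100110111100
The topmost 1 is at position 11 (since 2^11 = 2048 ≤ 2492 < 4096).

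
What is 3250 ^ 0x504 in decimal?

3250 = 110010110010
0x504 = 010100000100
XOR → 100110110110 = 2486

2486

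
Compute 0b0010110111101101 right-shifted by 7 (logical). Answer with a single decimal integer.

x = 10110111101101
shift right by 7 → 00000001011011 = 91
(equivalently, floor(11757 / 128))

91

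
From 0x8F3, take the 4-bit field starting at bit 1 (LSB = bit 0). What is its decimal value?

9

v = 100011110011
Shift right by 1: 10001111001
Mask low 4 bits: 1001 = 9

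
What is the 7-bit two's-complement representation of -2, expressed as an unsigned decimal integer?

2 in 7 bits: 0000010
Invert: 1111101
Add 1:  1111110 = 126
(Check: 2^7 - 2 = 128 - 2 = 126.)

126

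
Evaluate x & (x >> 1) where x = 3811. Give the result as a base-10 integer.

x = 111011100011 = 3811
x>>1 = 011101110001
AND  = 011001100001 = 1633
(x & (x >> 1) has a 1 wherever x has two consecutive 1 bits.)

1633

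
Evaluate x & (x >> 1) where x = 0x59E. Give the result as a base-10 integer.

x = 10110011110 = 1438
x>>1 = 01011001111
AND  = 00010001110 = 142
(x & (x >> 1) has a 1 wherever x has two consecutive 1 bits.)

142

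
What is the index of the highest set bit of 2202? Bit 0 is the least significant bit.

11

2202 = 100010011010
The topmost 1 is at position 11 (since 2^11 = 2048 ≤ 2202 < 4096).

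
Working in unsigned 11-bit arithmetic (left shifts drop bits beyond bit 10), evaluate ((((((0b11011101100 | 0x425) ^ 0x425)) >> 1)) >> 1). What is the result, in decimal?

178

0b11011101100 = 11011101100
0x425 = 10000100101
→ | → 11011101101 = 1773
0x425 = 10000100101
→ ^ → 01011001000 = 712
→ >> 1 → 00101100100 = 356
→ >> 1 → 00010110010 = 178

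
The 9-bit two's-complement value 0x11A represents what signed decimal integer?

-230

pattern = 100011010 (MSB is 1 ⇒ negative)
Invert: 011100101, add 1 → 011100110 = 230, so the value is -230.
(Equivalently: 282 - 2^9 = 282 - 512 = -230.)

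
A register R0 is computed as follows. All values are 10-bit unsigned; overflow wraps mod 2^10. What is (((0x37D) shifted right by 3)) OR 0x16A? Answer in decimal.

367

0x37D = 1101111101
→ shifted right by 3 → 0001101111 = 111
0x16A = 0101101010
→ OR → 0101101111 = 367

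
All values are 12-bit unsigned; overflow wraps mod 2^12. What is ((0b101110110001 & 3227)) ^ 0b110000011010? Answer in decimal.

0b101110110001 = 101110110001
3227 = 110010011011
→ & → 100010010001 = 2193
0b110000011010 = 110000011010
→ ^ → 010010001011 = 1163

1163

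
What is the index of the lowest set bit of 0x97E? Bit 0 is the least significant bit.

0x97E = 100101111110
Trailing zeros: 1, so the lowest set bit is bit 1 (value 2).

1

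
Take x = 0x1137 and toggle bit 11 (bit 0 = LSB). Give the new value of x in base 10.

6455

x = 1000100110111
bit 11 is currently 0; toggle it via x ^ (1 << 11) = x ^ 2048
→ 1100100110111 = 6455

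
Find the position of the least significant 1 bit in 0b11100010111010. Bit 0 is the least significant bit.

0b11100010111010 = 11100010111010
Trailing zeros: 1, so the lowest set bit is bit 1 (value 2).

1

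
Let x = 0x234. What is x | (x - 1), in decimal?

x = 1000110100 = 564
x - 1 = 1000110011
OR    = 1000110111 = 567
(x | (x - 1) sets all bits below the lowest set bit.)

567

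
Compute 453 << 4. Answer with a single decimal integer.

453 = 0000111000101
shift left by 4 → 1110001010000 = 7248
(equivalently, 453 × 2^4 = 453 × 16)

7248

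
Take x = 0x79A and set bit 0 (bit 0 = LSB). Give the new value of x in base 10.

x = 11110011010
bit 0 is currently 0; set it via x | (1 << 0) = x | 1
→ 11110011011 = 1947

1947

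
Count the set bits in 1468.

7

1468 = 10110111100
Count the 1s: 1 + 1 + 1 + 1 + 1 + 1 + 1 = 7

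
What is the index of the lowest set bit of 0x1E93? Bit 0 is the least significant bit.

0

0x1E93 = 1111010010011
Trailing zeros: 0, so the lowest set bit is bit 0 (value 1).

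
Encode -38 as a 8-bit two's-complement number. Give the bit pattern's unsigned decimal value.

218

38 in 8 bits: 00100110
Invert: 11011001
Add 1:  11011010 = 218
(Check: 2^8 - 38 = 256 - 38 = 218.)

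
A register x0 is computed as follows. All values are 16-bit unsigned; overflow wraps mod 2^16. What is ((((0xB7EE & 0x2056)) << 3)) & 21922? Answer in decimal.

0xB7EE = 1011011111101110
0x2056 = 0010000001010110
→ & → 0010000001000110 = 8262
→ << 3 (mod 2^16) → 0000001000110000 = 560
21922 = 0101010110100010
→ & → 0000000000100000 = 32

32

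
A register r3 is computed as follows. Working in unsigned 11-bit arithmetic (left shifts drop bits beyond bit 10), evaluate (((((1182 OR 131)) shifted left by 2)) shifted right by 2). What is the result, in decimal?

1182 = 10010011110
131 = 00010000011
→ OR → 10010011111 = 1183
→ shifted left by 2 (mod 2^11) → 01001111100 = 636
→ shifted right by 2 → 00010011111 = 159

159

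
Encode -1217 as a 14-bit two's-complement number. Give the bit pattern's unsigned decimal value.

15167

1217 in 14 bits: 00010011000001
Invert: 11101100111110
Add 1:  11101100111111 = 15167
(Check: 2^14 - 1217 = 16384 - 1217 = 15167.)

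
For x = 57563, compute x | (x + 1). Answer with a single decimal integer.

57567

x = 1110000011011011 = 57563
x + 1 = 1110000011011100
OR    = 1110000011011111 = 57567
(x | (x + 1) sets the lowest cleared bit.)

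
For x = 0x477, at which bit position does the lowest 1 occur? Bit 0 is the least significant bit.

0x477 = 10001110111
Trailing zeros: 0, so the lowest set bit is bit 0 (value 1).

0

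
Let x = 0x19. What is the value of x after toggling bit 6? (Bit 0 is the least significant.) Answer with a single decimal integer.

x = 000011001
bit 6 is currently 0; toggle it via x ^ (1 << 6) = x ^ 64
→ 001011001 = 89

89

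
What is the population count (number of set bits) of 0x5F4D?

10

0x5F4D = 101111101001101
Count the 1s: 1 + 1 + 1 + 1 + 1 + 1 + 1 + 1 + 1 + 1 = 10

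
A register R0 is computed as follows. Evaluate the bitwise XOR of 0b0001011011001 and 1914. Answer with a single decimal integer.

1443

a = 01011011001
1914 = 11101111010
XOR → 10110100011 = 1443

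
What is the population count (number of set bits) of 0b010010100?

3

n = 10010100
Count the 1s: 1 + 1 + 1 = 3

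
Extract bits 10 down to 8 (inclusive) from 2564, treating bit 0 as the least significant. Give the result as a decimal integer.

v = 0101000000100
Shift right by 8: 01010
Mask low 3 bits: 010 = 2

2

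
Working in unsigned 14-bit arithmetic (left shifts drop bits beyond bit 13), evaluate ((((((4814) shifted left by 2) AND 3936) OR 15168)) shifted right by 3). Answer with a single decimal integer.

4814 = 01001011001110
→ shifted left by 2 (mod 2^14) → 00101100111000 = 2872
3936 = 00111101100000
→ AND → 00101100100000 = 2848
15168 = 11101101000000
→ OR → 11101101100000 = 15200
→ shifted right by 3 → 00011101101100 = 1900

1900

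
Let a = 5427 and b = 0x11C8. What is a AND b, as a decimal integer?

5427 = 1010100110011
0x11C8 = 1000111001000
AND → 1000100000000 = 4352

4352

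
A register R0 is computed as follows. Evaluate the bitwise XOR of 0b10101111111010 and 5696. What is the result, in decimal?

15802

a = 10101111111010
5696 = 01011001000000
XOR → 11110110111010 = 15802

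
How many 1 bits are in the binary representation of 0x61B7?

9

0x61B7 = 110000110110111
Count the 1s: 1 + 1 + 1 + 1 + 1 + 1 + 1 + 1 + 1 = 9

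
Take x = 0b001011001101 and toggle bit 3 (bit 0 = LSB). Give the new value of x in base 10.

x = 001011001101
bit 3 is currently 1; toggle it via x ^ (1 << 3) = x ^ 8
→ 001011000101 = 709

709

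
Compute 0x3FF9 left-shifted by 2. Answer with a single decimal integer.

0x3FF9 = 0011111111111001
shift left by 2 → 1111111111100100 = 65508
(equivalently, 16377 × 2^2 = 16377 × 4)

65508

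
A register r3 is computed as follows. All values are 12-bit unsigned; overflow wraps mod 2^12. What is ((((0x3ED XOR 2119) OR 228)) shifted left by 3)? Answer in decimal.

3952

0x3ED = 001111101101
2119 = 100001000111
→ XOR → 101110101010 = 2986
228 = 000011100100
→ OR → 101111101110 = 3054
→ shifted left by 3 (mod 2^12) → 111101110000 = 3952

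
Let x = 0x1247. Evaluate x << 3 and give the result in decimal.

37432

0x1247 = 0001001001000111
shift left by 3 → 1001001000111000 = 37432
(equivalently, 4679 × 2^3 = 4679 × 8)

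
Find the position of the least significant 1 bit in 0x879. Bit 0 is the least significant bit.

0

0x879 = 100001111001
Trailing zeros: 0, so the lowest set bit is bit 0 (value 1).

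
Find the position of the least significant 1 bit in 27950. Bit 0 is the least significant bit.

27950 = 110110100101110
Trailing zeros: 1, so the lowest set bit is bit 1 (value 2).

1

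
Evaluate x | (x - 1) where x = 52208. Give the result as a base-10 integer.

52223

x = 1100101111110000 = 52208
x - 1 = 1100101111101111
OR    = 1100101111111111 = 52223
(x | (x - 1) sets all bits below the lowest set bit.)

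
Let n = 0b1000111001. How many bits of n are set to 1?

n = 1000111001
Count the 1s: 1 + 1 + 1 + 1 + 1 = 5

5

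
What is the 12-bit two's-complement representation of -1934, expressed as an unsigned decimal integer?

1934 in 12 bits: 011110001110
Invert: 100001110001
Add 1:  100001110010 = 2162
(Check: 2^12 - 1934 = 4096 - 1934 = 2162.)

2162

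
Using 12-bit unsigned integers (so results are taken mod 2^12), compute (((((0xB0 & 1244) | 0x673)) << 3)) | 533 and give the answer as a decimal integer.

1949

0xB0 = 000010110000
1244 = 010011011100
→ & → 000010010000 = 144
0x673 = 011001110011
→ | → 011011110011 = 1779
→ << 3 (mod 2^12) → 011110011000 = 1944
533 = 001000010101
→ | → 011110011101 = 1949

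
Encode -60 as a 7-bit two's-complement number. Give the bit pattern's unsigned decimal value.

68

60 in 7 bits: 0111100
Invert: 1000011
Add 1:  1000100 = 68
(Check: 2^7 - 60 = 128 - 60 = 68.)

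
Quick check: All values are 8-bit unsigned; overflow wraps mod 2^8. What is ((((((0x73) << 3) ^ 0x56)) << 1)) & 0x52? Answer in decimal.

16

0x73 = 01110011
→ << 3 (mod 2^8) → 10011000 = 152
0x56 = 01010110
→ ^ → 11001110 = 206
→ << 1 (mod 2^8) → 10011100 = 156
0x52 = 01010010
→ & → 00010000 = 16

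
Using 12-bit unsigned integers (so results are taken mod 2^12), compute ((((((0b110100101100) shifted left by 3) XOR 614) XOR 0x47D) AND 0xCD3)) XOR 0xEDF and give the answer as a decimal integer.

0b110100101100 = 110100101100
→ shifted left by 3 (mod 2^12) → 100101100000 = 2400
614 = 001001100110
→ XOR → 101100000110 = 2822
0x47D = 010001111101
→ XOR → 111101111011 = 3963
0xCD3 = 110011010011
→ AND → 110001010011 = 3155
0xEDF = 111011011111
→ XOR → 001010001100 = 652

652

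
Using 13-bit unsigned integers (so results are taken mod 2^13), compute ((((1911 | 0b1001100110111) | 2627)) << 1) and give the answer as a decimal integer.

7918

1911 = 0011101110111
0b1001100110111 = 1001100110111
→ | → 1011101110111 = 6007
2627 = 0101001000011
→ | → 1111101110111 = 8055
→ << 1 (mod 2^13) → 1111011101110 = 7918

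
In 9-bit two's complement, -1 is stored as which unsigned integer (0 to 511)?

1 in 9 bits: 000000001
Invert: 111111110
Add 1:  111111111 = 511
(Check: 2^9 - 1 = 512 - 1 = 511.)

511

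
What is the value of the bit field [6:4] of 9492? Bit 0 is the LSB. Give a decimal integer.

1

v = 10010100010100
Shift right by 4: 1001010001
Mask low 3 bits: 001 = 1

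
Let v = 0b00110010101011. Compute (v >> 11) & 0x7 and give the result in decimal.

v = 00110010101011
Shift right by 11: 001
Mask low 3 bits: 001 = 1

1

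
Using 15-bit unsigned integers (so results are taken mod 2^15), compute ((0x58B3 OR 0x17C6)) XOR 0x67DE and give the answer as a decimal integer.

0x58B3 = 101100010110011
0x17C6 = 001011111000110
→ OR → 101111111110111 = 24567
0x67DE = 110011111011110
→ XOR → 011100000101001 = 14377

14377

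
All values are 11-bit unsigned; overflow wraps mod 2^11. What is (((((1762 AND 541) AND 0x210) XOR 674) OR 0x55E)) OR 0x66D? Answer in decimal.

1762 = 11011100010
541 = 01000011101
→ AND → 01000000000 = 512
0x210 = 01000010000
→ AND → 01000000000 = 512
674 = 01010100010
→ XOR → 00010100010 = 162
0x55E = 10101011110
→ OR → 10111111110 = 1534
0x66D = 11001101101
→ OR → 11111111111 = 2047

2047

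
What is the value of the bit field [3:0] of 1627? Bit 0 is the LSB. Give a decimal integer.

v = 011001011011
Shift right by 0: 011001011011
Mask low 4 bits: 1011 = 11

11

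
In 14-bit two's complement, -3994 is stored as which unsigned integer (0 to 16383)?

12390

3994 in 14 bits: 00111110011010
Invert: 11000001100101
Add 1:  11000001100110 = 12390
(Check: 2^14 - 3994 = 16384 - 3994 = 12390.)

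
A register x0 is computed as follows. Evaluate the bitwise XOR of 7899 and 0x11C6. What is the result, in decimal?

3869

7899 = 1111011011011
0x11C6 = 1000111000110
XOR → 0111100011101 = 3869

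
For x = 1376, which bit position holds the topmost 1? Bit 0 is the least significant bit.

10

1376 = 10101100000
The topmost 1 is at position 10 (since 2^10 = 1024 ≤ 1376 < 2048).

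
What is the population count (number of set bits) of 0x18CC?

6

0x18CC = 1100011001100
Count the 1s: 1 + 1 + 1 + 1 + 1 + 1 = 6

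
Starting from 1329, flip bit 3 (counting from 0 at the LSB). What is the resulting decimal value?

1337

x = 010100110001
bit 3 is currently 0; toggle it via x ^ (1 << 3) = x ^ 8
→ 010100111001 = 1337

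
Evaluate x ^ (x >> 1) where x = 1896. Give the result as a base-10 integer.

1244

x = 11101101000 = 1896
x>>1 = 01110110100
XOR  = 10011011100 = 1244
(x ^ (x >> 1) gives the standard binary-reflected Gray code of x.)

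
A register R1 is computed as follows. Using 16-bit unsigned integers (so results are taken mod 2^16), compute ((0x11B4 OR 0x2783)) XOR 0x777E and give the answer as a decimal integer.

0x11B4 = 0001000110110100
0x2783 = 0010011110000011
→ OR → 0011011110110111 = 14263
0x777E = 0111011101111110
→ XOR → 0100000011001001 = 16585

16585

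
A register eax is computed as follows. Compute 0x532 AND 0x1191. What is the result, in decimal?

0x532 = 0010100110010
0x1191 = 1000110010001
AND → 0000100010000 = 272

272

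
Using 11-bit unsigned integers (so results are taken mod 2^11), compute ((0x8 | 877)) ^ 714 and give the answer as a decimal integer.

423

0x8 = 00000001000
877 = 01101101101
→ | → 01101101101 = 877
714 = 01011001010
→ ^ → 00110100111 = 423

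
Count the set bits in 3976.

6

3976 = 111110001000
Count the 1s: 1 + 1 + 1 + 1 + 1 + 1 = 6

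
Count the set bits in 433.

433 = 110110001
Count the 1s: 1 + 1 + 1 + 1 + 1 = 5

5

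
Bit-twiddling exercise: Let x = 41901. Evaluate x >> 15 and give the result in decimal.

1

41901 = 1010001110101101
shift right by 15 → 0000000000000001 = 1
(equivalently, floor(41901 / 32768))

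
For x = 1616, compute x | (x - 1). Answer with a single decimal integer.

1631

x = 11001010000 = 1616
x - 1 = 11001001111
OR    = 11001011111 = 1631
(x | (x - 1) sets all bits below the lowest set bit.)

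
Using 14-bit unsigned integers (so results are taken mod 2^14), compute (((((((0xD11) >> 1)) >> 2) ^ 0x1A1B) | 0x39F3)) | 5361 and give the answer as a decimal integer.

0xD11 = 00110100010001
→ >> 1 → 00011010001000 = 1672
→ >> 2 → 00000110100010 = 418
0x1A1B = 01101000011011
→ ^ → 01101110111001 = 7097
0x39F3 = 11100111110011
→ | → 11101111111011 = 15355
5361 = 01010011110001
→ | → 11111111111011 = 16379

16379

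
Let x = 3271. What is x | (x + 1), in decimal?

x = 110011000111 = 3271
x + 1 = 110011001000
OR    = 110011001111 = 3279
(x | (x + 1) sets the lowest cleared bit.)

3279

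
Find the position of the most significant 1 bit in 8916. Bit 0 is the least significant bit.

8916 = 10001011010100
The topmost 1 is at position 13 (since 2^13 = 8192 ≤ 8916 < 16384).

13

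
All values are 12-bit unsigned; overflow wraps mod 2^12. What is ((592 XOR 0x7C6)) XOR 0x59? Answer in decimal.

1487

592 = 001001010000
0x7C6 = 011111000110
→ XOR → 010110010110 = 1430
0x59 = 000001011001
→ XOR → 010111001111 = 1487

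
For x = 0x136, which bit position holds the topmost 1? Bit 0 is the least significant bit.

8

0x136 = 100110110
The topmost 1 is at position 8 (since 2^8 = 256 ≤ 310 < 512).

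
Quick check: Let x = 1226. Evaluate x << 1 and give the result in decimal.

2452

1226 = 010011001010
shift left by 1 → 100110010100 = 2452
(equivalently, 1226 × 2^1 = 1226 × 2)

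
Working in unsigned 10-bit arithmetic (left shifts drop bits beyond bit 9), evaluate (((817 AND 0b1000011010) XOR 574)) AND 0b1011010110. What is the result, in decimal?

6

817 = 1100110001
0b1000011010 = 1000011010
→ AND → 1000010000 = 528
574 = 1000111110
→ XOR → 0000101110 = 46
0b1011010110 = 1011010110
→ AND → 0000000110 = 6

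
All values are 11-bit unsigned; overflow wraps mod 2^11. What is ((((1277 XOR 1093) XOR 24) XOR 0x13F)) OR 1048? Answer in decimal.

1439

1277 = 10011111101
1093 = 10001000101
→ XOR → 00010111000 = 184
24 = 00000011000
→ XOR → 00010100000 = 160
0x13F = 00100111111
→ XOR → 00110011111 = 415
1048 = 10000011000
→ OR → 10110011111 = 1439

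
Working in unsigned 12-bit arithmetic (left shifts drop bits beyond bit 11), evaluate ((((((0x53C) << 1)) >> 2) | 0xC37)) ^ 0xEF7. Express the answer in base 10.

0x53C = 010100111100
→ << 1 (mod 2^12) → 101001111000 = 2680
→ >> 2 → 001010011110 = 670
0xC37 = 110000110111
→ | → 111010111111 = 3775
0xEF7 = 111011110111
→ ^ → 000001001000 = 72

72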